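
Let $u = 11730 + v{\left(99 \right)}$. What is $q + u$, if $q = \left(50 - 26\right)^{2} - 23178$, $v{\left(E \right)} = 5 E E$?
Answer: $38133$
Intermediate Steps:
$v{\left(E \right)} = 5 E^{2}$
$u = 60735$ ($u = 11730 + 5 \cdot 99^{2} = 11730 + 5 \cdot 9801 = 11730 + 49005 = 60735$)
$q = -22602$ ($q = 24^{2} - 23178 = 576 - 23178 = -22602$)
$q + u = -22602 + 60735 = 38133$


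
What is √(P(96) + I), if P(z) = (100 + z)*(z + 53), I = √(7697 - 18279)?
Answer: √(29204 + I*√10582) ≈ 170.89 + 0.301*I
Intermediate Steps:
I = I*√10582 (I = √(-10582) = I*√10582 ≈ 102.87*I)
P(z) = (53 + z)*(100 + z) (P(z) = (100 + z)*(53 + z) = (53 + z)*(100 + z))
√(P(96) + I) = √((5300 + 96² + 153*96) + I*√10582) = √((5300 + 9216 + 14688) + I*√10582) = √(29204 + I*√10582)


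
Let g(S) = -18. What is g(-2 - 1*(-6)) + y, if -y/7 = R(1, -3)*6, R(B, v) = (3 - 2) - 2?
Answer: 24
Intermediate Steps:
R(B, v) = -1 (R(B, v) = 1 - 2 = -1)
y = 42 (y = -(-7)*6 = -7*(-6) = 42)
g(-2 - 1*(-6)) + y = -18 + 42 = 24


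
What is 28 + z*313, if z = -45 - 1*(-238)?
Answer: 60437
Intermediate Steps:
z = 193 (z = -45 + 238 = 193)
28 + z*313 = 28 + 193*313 = 28 + 60409 = 60437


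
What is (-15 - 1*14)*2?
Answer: -58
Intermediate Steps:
(-15 - 1*14)*2 = (-15 - 14)*2 = -29*2 = -58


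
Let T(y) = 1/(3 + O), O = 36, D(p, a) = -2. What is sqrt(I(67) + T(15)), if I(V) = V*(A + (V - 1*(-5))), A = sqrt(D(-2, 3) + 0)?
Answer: sqrt(7337343 + 101907*I*sqrt(2))/39 ≈ 69.458 + 0.68208*I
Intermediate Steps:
A = I*sqrt(2) (A = sqrt(-2 + 0) = sqrt(-2) = I*sqrt(2) ≈ 1.4142*I)
I(V) = V*(5 + V + I*sqrt(2)) (I(V) = V*(I*sqrt(2) + (V - 1*(-5))) = V*(I*sqrt(2) + (V + 5)) = V*(I*sqrt(2) + (5 + V)) = V*(5 + V + I*sqrt(2)))
T(y) = 1/39 (T(y) = 1/(3 + 36) = 1/39)
sqrt(I(67) + T(15)) = sqrt(67*(5 + 67 + I*sqrt(2)) + 1/39) = sqrt(67*(72 + I*sqrt(2)) + 1/39) = sqrt((4824 + 67*I*sqrt(2)) + 1/39) = sqrt(188137/39 + 67*I*sqrt(2))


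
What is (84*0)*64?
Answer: 0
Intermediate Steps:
(84*0)*64 = 0*64 = 0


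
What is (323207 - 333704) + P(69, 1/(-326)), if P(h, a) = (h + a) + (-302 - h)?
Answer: -3520475/326 ≈ -10799.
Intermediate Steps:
P(h, a) = -302 + a (P(h, a) = (a + h) + (-302 - h) = -302 + a)
(323207 - 333704) + P(69, 1/(-326)) = (323207 - 333704) + (-302 + 1/(-326)) = -10497 + (-302 - 1/326) = -10497 - 98453/326 = -3520475/326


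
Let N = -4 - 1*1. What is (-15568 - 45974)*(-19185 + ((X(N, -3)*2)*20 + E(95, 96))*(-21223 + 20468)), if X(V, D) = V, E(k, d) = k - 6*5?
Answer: -5091985080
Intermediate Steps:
E(k, d) = -30 + k (E(k, d) = k - 30 = -30 + k)
N = -5 (N = -4 - 1 = -5)
(-15568 - 45974)*(-19185 + ((X(N, -3)*2)*20 + E(95, 96))*(-21223 + 20468)) = (-15568 - 45974)*(-19185 + (-5*2*20 + (-30 + 95))*(-21223 + 20468)) = -61542*(-19185 + (-10*20 + 65)*(-755)) = -61542*(-19185 + (-200 + 65)*(-755)) = -61542*(-19185 - 135*(-755)) = -61542*(-19185 + 101925) = -61542*82740 = -5091985080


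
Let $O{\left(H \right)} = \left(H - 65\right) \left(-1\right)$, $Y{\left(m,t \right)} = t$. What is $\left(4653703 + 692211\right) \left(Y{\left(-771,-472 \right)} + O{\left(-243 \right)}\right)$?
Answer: $-876729896$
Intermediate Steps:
$O{\left(H \right)} = 65 - H$ ($O{\left(H \right)} = \left(H - 65\right) \left(-1\right) = \left(-65 + H\right) \left(-1\right) = 65 - H$)
$\left(4653703 + 692211\right) \left(Y{\left(-771,-472 \right)} + O{\left(-243 \right)}\right) = \left(4653703 + 692211\right) \left(-472 + \left(65 - -243\right)\right) = 5345914 \left(-472 + \left(65 + 243\right)\right) = 5345914 \left(-472 + 308\right) = 5345914 \left(-164\right) = -876729896$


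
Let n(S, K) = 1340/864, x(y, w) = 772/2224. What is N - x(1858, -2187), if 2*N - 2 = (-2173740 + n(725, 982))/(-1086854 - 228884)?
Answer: 116846515747/79007435424 ≈ 1.4789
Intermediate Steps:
x(y, w) = 193/556 (x(y, w) = 772*(1/2224) = 193/556)
n(S, K) = 335/216 (n(S, K) = 1340*(1/864) = 335/216)
N = 1037926321/568398816 (N = 1 + ((-2173740 + 335/216)/(-1086854 - 228884))/2 = 1 + (-469527505/216/(-1315738))/2 = 1 + (-469527505/216*(-1/1315738))/2 = 1 + (½)*(469527505/284199408) = 1 + 469527505/568398816 = 1037926321/568398816 ≈ 1.8261)
N - x(1858, -2187) = 1037926321/568398816 - 1*193/556 = 1037926321/568398816 - 193/556 = 116846515747/79007435424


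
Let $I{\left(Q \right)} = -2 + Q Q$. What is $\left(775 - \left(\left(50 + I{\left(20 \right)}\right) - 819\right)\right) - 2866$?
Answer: $-1720$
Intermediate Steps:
$I{\left(Q \right)} = -2 + Q^{2}$
$\left(775 - \left(\left(50 + I{\left(20 \right)}\right) - 819\right)\right) - 2866 = \left(775 - \left(\left(50 - \left(2 - 20^{2}\right)\right) - 819\right)\right) - 2866 = \left(775 - \left(\left(50 + \left(-2 + 400\right)\right) - 819\right)\right) - 2866 = \left(775 - \left(\left(50 + 398\right) - 819\right)\right) - 2866 = \left(775 - \left(448 - 819\right)\right) - 2866 = \left(775 - -371\right) - 2866 = \left(775 + 371\right) - 2866 = 1146 - 2866 = -1720$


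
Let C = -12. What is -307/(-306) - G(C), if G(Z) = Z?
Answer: 3979/306 ≈ 13.003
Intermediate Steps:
-307/(-306) - G(C) = -307/(-306) - 1*(-12) = -307*(-1/306) + 12 = 307/306 + 12 = 3979/306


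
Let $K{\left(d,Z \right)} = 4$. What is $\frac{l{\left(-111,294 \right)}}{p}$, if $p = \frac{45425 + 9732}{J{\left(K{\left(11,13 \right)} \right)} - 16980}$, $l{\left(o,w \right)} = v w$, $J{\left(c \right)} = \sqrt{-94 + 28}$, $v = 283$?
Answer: $- \frac{1412769960}{55157} + \frac{83202 i \sqrt{66}}{55157} \approx -25614.0 + 12.255 i$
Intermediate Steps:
$J{\left(c \right)} = i \sqrt{66}$ ($J{\left(c \right)} = \sqrt{-66} = i \sqrt{66}$)
$l{\left(o,w \right)} = 283 w$
$p = \frac{55157}{-16980 + i \sqrt{66}}$ ($p = \frac{45425 + 9732}{i \sqrt{66} - 16980} = \frac{55157}{-16980 + i \sqrt{66}} \approx -3.2484 - 0.0015542 i$)
$\frac{l{\left(-111,294 \right)}}{p} = \frac{283 \cdot 294}{- \frac{156094310}{48053411} - \frac{55157 i \sqrt{66}}{288320466}} = \frac{83202}{- \frac{156094310}{48053411} - \frac{55157 i \sqrt{66}}{288320466}}$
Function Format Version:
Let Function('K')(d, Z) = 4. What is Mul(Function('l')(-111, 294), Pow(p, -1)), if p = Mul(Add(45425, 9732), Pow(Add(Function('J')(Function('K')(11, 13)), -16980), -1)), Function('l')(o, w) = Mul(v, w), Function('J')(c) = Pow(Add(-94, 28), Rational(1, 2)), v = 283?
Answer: Add(Rational(-1412769960, 55157), Mul(Rational(83202, 55157), I, Pow(66, Rational(1, 2)))) ≈ Add(-25614., Mul(12.255, I))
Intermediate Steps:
Function('J')(c) = Mul(I, Pow(66, Rational(1, 2))) (Function('J')(c) = Pow(-66, Rational(1, 2)) = Mul(I, Pow(66, Rational(1, 2))))
Function('l')(o, w) = Mul(283, w)
p = Mul(55157, Pow(Add(-16980, Mul(I, Pow(66, Rational(1, 2)))), -1)) (p = Mul(Add(45425, 9732), Pow(Add(Mul(I, Pow(66, Rational(1, 2))), -16980), -1)) = Mul(55157, Pow(Add(-16980, Mul(I, Pow(66, Rational(1, 2)))), -1)) ≈ Add(-3.2484, Mul(-0.0015542, I)))
Mul(Function('l')(-111, 294), Pow(p, -1)) = Mul(Mul(283, 294), Pow(Add(Rational(-156094310, 48053411), Mul(Rational(-55157, 288320466), I, Pow(66, Rational(1, 2)))), -1)) = Mul(83202, Pow(Add(Rational(-156094310, 48053411), Mul(Rational(-55157, 288320466), I, Pow(66, Rational(1, 2)))), -1))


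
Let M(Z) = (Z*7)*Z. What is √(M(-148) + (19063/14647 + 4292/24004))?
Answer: √1184596050401852277970/87896647 ≈ 391.57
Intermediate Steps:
M(Z) = 7*Z² (M(Z) = (7*Z)*Z = 7*Z²)
√(M(-148) + (19063/14647 + 4292/24004)) = √(7*(-148)² + (19063/14647 + 4292/24004)) = √(7*21904 + (19063*(1/14647) + 4292*(1/24004))) = √(153328 + (19063/14647 + 1073/6001)) = √(153328 + 130113294/87896647) = √(13477147204510/87896647) = √1184596050401852277970/87896647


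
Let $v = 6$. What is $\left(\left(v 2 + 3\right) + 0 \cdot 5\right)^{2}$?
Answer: $225$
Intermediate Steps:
$\left(\left(v 2 + 3\right) + 0 \cdot 5\right)^{2} = \left(\left(6 \cdot 2 + 3\right) + 0 \cdot 5\right)^{2} = \left(\left(12 + 3\right) + 0\right)^{2} = \left(15 + 0\right)^{2} = 15^{2} = 225$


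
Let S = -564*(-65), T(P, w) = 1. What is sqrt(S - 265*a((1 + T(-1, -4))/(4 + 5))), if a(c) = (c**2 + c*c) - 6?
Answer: sqrt(3096130)/9 ≈ 195.51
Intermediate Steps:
a(c) = -6 + 2*c**2 (a(c) = (c**2 + c**2) - 6 = 2*c**2 - 6 = -6 + 2*c**2)
S = 36660
sqrt(S - 265*a((1 + T(-1, -4))/(4 + 5))) = sqrt(36660 - 265*(-6 + 2*((1 + 1)/(4 + 5))**2)) = sqrt(36660 - 265*(-6 + 2*(2/9)**2)) = sqrt(36660 - 265*(-6 + 2*(4/81))) = sqrt(36660 - 265*(-6 + 8/81)) = sqrt(36660 - 265*(-478/81)) = sqrt(36660 + 126670/81) = sqrt(3096130/81) = sqrt(3096130)/9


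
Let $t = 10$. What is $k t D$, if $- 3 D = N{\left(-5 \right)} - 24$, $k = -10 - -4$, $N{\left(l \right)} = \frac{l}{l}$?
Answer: $-460$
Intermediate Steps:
$N{\left(l \right)} = 1$
$k = -6$ ($k = -10 + 4 = -6$)
$D = \frac{23}{3}$ ($D = - \frac{1 - 24}{3} = \left(- \frac{1}{3}\right) \left(-23\right) = \frac{23}{3} \approx 7.6667$)
$k t D = \left(-6\right) 10 \cdot \frac{23}{3} = \left(-60\right) \frac{23}{3} = -460$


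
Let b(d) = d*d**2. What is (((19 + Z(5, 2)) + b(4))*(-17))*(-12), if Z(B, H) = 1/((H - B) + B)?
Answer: 17034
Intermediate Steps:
Z(B, H) = 1/H
b(d) = d**3
(((19 + Z(5, 2)) + b(4))*(-17))*(-12) = (((19 + 1/2) + 4**3)*(-17))*(-12) = (((19 + 1/2) + 64)*(-17))*(-12) = ((39/2 + 64)*(-17))*(-12) = ((167/2)*(-17))*(-12) = -2839/2*(-12) = 17034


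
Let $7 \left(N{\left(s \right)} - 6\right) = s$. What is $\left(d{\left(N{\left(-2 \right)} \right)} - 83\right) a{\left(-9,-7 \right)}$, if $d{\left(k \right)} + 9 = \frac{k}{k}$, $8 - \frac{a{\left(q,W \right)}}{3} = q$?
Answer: $-4641$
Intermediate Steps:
$a{\left(q,W \right)} = 24 - 3 q$
$N{\left(s \right)} = 6 + \frac{s}{7}$
$d{\left(k \right)} = -8$ ($d{\left(k \right)} = -9 + \frac{k}{k} = -9 + 1 = -8$)
$\left(d{\left(N{\left(-2 \right)} \right)} - 83\right) a{\left(-9,-7 \right)} = \left(-8 - 83\right) \left(24 - -27\right) = - 91 \left(24 + 27\right) = \left(-91\right) 51 = -4641$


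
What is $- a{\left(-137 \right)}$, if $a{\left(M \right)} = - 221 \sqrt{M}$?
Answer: $221 i \sqrt{137} \approx 2586.7 i$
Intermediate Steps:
$- a{\left(-137 \right)} = - \left(-221\right) \sqrt{-137} = - \left(-221\right) i \sqrt{137} = 221 i \sqrt{137}$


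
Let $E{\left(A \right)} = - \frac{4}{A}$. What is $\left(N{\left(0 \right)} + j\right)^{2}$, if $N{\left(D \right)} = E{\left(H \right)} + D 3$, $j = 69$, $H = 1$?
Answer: $4225$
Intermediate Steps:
$N{\left(D \right)} = -4 + 3 D$ ($N{\left(D \right)} = - \frac{4}{1} + D 3 = \left(-4\right) 1 + 3 D = -4 + 3 D$)
$\left(N{\left(0 \right)} + j\right)^{2} = \left(\left(-4 + 3 \cdot 0\right) + 69\right)^{2} = \left(\left(-4 + 0\right) + 69\right)^{2} = \left(-4 + 69\right)^{2} = 65^{2} = 4225$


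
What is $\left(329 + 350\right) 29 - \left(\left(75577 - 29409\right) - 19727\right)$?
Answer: $-6750$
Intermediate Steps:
$\left(329 + 350\right) 29 - \left(\left(75577 - 29409\right) - 19727\right) = 679 \cdot 29 - \left(\left(75577 - 29409\right) - 19727\right) = 19691 - \left(46168 - 19727\right) = 19691 - 26441 = -6750$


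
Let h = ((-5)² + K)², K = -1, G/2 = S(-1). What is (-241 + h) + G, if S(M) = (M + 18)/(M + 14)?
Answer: 4389/13 ≈ 337.62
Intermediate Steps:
S(M) = (18 + M)/(14 + M)
G = 34/13 (G = 2*((18 - 1)/(14 - 1)) = 2*(17/13) = 34/13 ≈ 2.6154)
h = 576 (h = ((-5)² - 1)² = (25 - 1)² = 24² = 576)
(-241 + h) + G = (-241 + 576) + 34/13 = 335 + 34/13 = 4389/13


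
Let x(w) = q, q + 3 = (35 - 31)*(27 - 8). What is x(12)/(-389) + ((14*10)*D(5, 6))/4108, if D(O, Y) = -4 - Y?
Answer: -211121/399503 ≈ -0.52846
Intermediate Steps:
q = 73 (q = -3 + (35 - 31)*(27 - 8) = -3 + 4*19 = -3 + 76 = 73)
x(w) = 73
x(12)/(-389) + ((14*10)*D(5, 6))/4108 = 73/(-389) + ((14*10)*(-4 - 1*6))/4108 = 73*(-1/389) + (140*(-4 - 6))*(1/4108) = -73/389 + (140*(-10))*(1/4108) = -73/389 - 1400*1/4108 = -73/389 - 350/1027 = -211121/399503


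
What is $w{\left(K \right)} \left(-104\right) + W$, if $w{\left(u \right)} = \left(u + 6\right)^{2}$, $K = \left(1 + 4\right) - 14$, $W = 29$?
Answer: $-907$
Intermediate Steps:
$K = -9$ ($K = 5 - 14 = -9$)
$w{\left(u \right)} = \left(6 + u\right)^{2}$
$w{\left(K \right)} \left(-104\right) + W = \left(6 - 9\right)^{2} \left(-104\right) + 29 = \left(-3\right)^{2} \left(-104\right) + 29 = 9 \left(-104\right) + 29 = -936 + 29 = -907$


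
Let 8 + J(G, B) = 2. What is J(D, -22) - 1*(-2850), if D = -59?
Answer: 2844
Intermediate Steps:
J(G, B) = -6 (J(G, B) = -8 + 2 = -6)
J(D, -22) - 1*(-2850) = -6 - 1*(-2850) = -6 + 2850 = 2844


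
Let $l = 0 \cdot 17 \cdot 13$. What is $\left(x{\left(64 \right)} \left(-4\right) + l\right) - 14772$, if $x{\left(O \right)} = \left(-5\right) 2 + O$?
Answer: $-14988$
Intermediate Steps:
$x{\left(O \right)} = -10 + O$
$l = 0$ ($l = 0 \cdot 13 = 0$)
$\left(x{\left(64 \right)} \left(-4\right) + l\right) - 14772 = \left(\left(-10 + 64\right) \left(-4\right) + 0\right) - 14772 = \left(54 \left(-4\right) + 0\right) - 14772 = \left(-216 + 0\right) - 14772 = -216 - 14772 = -14988$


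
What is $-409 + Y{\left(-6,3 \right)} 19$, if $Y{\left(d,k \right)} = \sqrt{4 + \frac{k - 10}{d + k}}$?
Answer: $-409 + \frac{19 \sqrt{57}}{3} \approx -361.18$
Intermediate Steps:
$Y{\left(d,k \right)} = \sqrt{4 + \frac{-10 + k}{d + k}}$
$-409 + Y{\left(-6,3 \right)} 19 = -409 + \sqrt{\frac{-10 + 4 \left(-6\right) + 5 \cdot 3}{-6 + 3}} \cdot 19 = -409 + \sqrt{\frac{-10 - 24 + 15}{-3}} \cdot 19 = -409 + \sqrt{\left(- \frac{1}{3}\right) \left(-19\right)} 19 = -409 + \sqrt{\frac{19}{3}} \cdot 19 = -409 + \frac{\sqrt{57}}{3} \cdot 19 = -409 + \frac{19 \sqrt{57}}{3}$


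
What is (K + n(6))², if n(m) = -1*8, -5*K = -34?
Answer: 36/25 ≈ 1.4400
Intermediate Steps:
K = 34/5 (K = -⅕*(-34) = 34/5 ≈ 6.8000)
n(m) = -8
(K + n(6))² = (34/5 - 8)² = (-6/5)² = 36/25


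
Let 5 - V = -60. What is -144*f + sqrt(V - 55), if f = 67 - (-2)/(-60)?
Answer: -48216/5 + sqrt(10) ≈ -9640.0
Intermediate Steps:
V = 65 (V = 5 - 1*(-60) = 5 + 60 = 65)
f = 2009/30 (f = 67 - (-2)*(-1)/60 = 67 - 1*1/30 = 67 - 1/30 = 2009/30 ≈ 66.967)
-144*f + sqrt(V - 55) = -144*2009/30 + sqrt(65 - 55) = -48216/5 + sqrt(10)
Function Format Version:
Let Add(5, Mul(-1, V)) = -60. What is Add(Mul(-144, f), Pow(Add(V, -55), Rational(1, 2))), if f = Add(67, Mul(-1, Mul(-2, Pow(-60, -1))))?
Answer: Add(Rational(-48216, 5), Pow(10, Rational(1, 2))) ≈ -9640.0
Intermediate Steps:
V = 65 (V = Add(5, Mul(-1, -60)) = Add(5, 60) = 65)
f = Rational(2009, 30) (f = Add(67, Mul(-1, Mul(-2, Rational(-1, 60)))) = Add(67, Mul(-1, Rational(1, 30))) = Add(67, Rational(-1, 30)) = Rational(2009, 30) ≈ 66.967)
Add(Mul(-144, f), Pow(Add(V, -55), Rational(1, 2))) = Add(Mul(-144, Rational(2009, 30)), Pow(Add(65, -55), Rational(1, 2))) = Add(Rational(-48216, 5), Pow(10, Rational(1, 2)))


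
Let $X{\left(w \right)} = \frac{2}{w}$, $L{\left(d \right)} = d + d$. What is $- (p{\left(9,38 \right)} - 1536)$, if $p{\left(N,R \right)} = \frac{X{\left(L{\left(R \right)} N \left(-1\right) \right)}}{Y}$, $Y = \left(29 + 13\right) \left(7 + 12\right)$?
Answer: $\frac{419198977}{272916} \approx 1536.0$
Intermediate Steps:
$L{\left(d \right)} = 2 d$
$Y = 798$ ($Y = 42 \cdot 19 = 798$)
$p{\left(N,R \right)} = - \frac{1}{798 N R}$ ($p{\left(N,R \right)} = \frac{2 \frac{1}{2 R N \left(-1\right)}}{798} = \frac{2}{2 N R \left(-1\right)} \frac{1}{798} = \frac{2}{\left(-2\right) N R} \frac{1}{798} = 2 \left(- \frac{1}{2 N R}\right) \frac{1}{798} = - \frac{1}{N R} \frac{1}{798} = - \frac{1}{798 N R}$)
$- (p{\left(9,38 \right)} - 1536) = - (- \frac{1}{798 \cdot 9 \cdot 38} - 1536) = - (\left(- \frac{1}{798}\right) \frac{1}{9} \cdot \frac{1}{38} - 1536) = - (- \frac{1}{272916} - 1536) = \left(-1\right) \left(- \frac{419198977}{272916}\right) = \frac{419198977}{272916}$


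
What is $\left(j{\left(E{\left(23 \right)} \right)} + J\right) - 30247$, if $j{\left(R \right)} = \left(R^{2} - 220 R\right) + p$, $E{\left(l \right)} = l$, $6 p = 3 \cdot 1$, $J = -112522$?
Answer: $- \frac{294599}{2} \approx -1.473 \cdot 10^{5}$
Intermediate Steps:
$p = \frac{1}{2}$ ($p = \frac{3 \cdot 1}{6} = \frac{1}{6} \cdot 3 = \frac{1}{2} \approx 0.5$)
$j{\left(R \right)} = \frac{1}{2} + R^{2} - 220 R$ ($j{\left(R \right)} = \left(R^{2} - 220 R\right) + \frac{1}{2} = \frac{1}{2} + R^{2} - 220 R$)
$\left(j{\left(E{\left(23 \right)} \right)} + J\right) - 30247 = \left(\left(\frac{1}{2} + 23^{2} - 5060\right) - 112522\right) - 30247 = \left(\left(\frac{1}{2} + 529 - 5060\right) - 112522\right) - 30247 = \left(- \frac{9061}{2} - 112522\right) - 30247 = - \frac{234105}{2} - 30247 = - \frac{294599}{2}$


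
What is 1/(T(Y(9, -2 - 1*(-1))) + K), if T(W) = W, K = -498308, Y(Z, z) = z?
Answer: -1/498309 ≈ -2.0068e-6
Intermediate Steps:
1/(T(Y(9, -2 - 1*(-1))) + K) = 1/((-2 - 1*(-1)) - 498308) = 1/((-2 + 1) - 498308) = 1/(-1 - 498308) = 1/(-498309) = -1/498309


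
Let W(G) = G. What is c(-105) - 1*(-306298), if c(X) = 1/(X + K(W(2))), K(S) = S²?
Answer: 30936097/101 ≈ 3.0630e+5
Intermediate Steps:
c(X) = 1/(4 + X) (c(X) = 1/(X + 2²) = 1/(X + 4) = 1/(4 + X))
c(-105) - 1*(-306298) = 1/(4 - 105) - 1*(-306298) = 1/(-101) + 306298 = -1/101 + 306298 = 30936097/101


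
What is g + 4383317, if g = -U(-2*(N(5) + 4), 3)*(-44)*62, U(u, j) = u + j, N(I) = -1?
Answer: 4375133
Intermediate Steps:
U(u, j) = j + u
g = -8184 (g = -(3 - 2*(-1 + 4))*(-44)*62 = -(3 - 2*3)*(-44)*62 = -(3 - 6)*(-44)*62 = -(-3*(-44))*62 = -132*62 = -1*8184 = -8184)
g + 4383317 = -8184 + 4383317 = 4375133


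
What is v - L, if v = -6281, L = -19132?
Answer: 12851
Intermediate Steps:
v - L = -6281 - 1*(-19132) = -6281 + 19132 = 12851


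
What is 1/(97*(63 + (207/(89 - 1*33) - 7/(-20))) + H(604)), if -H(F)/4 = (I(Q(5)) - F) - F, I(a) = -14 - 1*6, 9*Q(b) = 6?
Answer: 280/3196341 ≈ 8.7600e-5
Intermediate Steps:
Q(b) = ⅔ (Q(b) = (⅑)*6 = ⅔)
I(a) = -20 (I(a) = -14 - 6 = -20)
H(F) = 80 + 8*F (H(F) = -4*((-20 - F) - F) = -4*(-20 - 2*F) = 80 + 8*F)
1/(97*(63 + (207/(89 - 1*33) - 7/(-20))) + H(604)) = 1/(97*(63 + (207/(89 - 1*33) - 7/(-20))) + (80 + 8*604)) = 1/(97*(63 + (207/(89 - 33) - 7*(-1/20))) + (80 + 4832)) = 1/(97*(63 + (207/56 + 7/20)) + 4912) = 1/(97*(63 + 1133/280) + 4912) = 1/(97*(18773/280) + 4912) = 1/(1820981/280 + 4912) = 1/(3196341/280) = 280/3196341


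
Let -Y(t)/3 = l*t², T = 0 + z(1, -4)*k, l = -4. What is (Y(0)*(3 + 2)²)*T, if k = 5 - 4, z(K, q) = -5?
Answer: 0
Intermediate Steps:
k = 1
T = -5 (T = 0 - 5*1 = 0 - 5 = -5)
Y(t) = 12*t² (Y(t) = -(-12)*t² = 12*t²)
(Y(0)*(3 + 2)²)*T = ((12*0²)*(3 + 2)²)*(-5) = ((12*0)*5²)*(-5) = (0*25)*(-5) = 0*(-5) = 0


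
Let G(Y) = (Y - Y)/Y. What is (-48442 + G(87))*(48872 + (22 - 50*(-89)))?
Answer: -2584090048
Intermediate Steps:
G(Y) = 0 (G(Y) = 0/Y = 0)
(-48442 + G(87))*(48872 + (22 - 50*(-89))) = (-48442 + 0)*(48872 + (22 - 50*(-89))) = -48442*(48872 + (22 + 4450)) = -48442*(48872 + 4472) = -48442*53344 = -2584090048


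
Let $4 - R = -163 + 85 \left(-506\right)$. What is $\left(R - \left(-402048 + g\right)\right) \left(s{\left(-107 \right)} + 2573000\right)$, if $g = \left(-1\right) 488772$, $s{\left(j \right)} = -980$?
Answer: $2402258963940$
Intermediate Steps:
$R = 43177$ ($R = 4 - \left(-163 + 85 \left(-506\right)\right) = 4 - \left(-163 - 43010\right) = 4 - -43173 = 4 + 43173 = 43177$)
$g = -488772$
$\left(R - \left(-402048 + g\right)\right) \left(s{\left(-107 \right)} + 2573000\right) = \left(43177 + \left(402048 - -488772\right)\right) \left(-980 + 2573000\right) = \left(43177 + \left(402048 + 488772\right)\right) 2572020 = \left(43177 + 890820\right) 2572020 = 933997 \cdot 2572020 = 2402258963940$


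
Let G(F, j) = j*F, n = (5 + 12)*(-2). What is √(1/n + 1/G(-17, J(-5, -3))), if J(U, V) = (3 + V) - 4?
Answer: I*√17/34 ≈ 0.12127*I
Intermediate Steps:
n = -34 (n = 17*(-2) = -34)
J(U, V) = -1 + V
G(F, j) = F*j
√(1/n + 1/G(-17, J(-5, -3))) = √(1/(-34) + 1/(-17*(-1 - 3))) = √(-1/34 + 1/(-17*(-4))) = √(-1/34 + 1/68) = √(-1/68) = I*√17/34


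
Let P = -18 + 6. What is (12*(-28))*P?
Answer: 4032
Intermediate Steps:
P = -12
(12*(-28))*P = (12*(-28))*(-12) = -336*(-12) = 4032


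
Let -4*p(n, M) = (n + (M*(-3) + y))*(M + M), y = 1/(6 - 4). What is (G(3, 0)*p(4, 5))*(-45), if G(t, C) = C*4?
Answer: 0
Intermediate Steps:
G(t, C) = 4*C
y = 1/2 ≈ 0.50000
p(n, M) = -M*(1/2 + n - 3*M)/2 (p(n, M) = -(n + (M*(-3) + 1/2))*(M + M)/4 = -(n + (-3*M + 1/2))*2*M/4 = -(n + (1/2 - 3*M))*2*M/4 = -(1/2 + n - 3*M)*2*M/4 = -M*(1/2 + n - 3*M)/2)
(G(3, 0)*p(4, 5))*(-45) = ((4*0)*((1/4)*5*(-1 - 2*4 + 6*5)))*(-45) = (0*((1/4)*5*(-1 - 8 + 30)))*(-45) = (0*((1/4)*5*21))*(-45) = (0*(105/4))*(-45) = 0*(-45) = 0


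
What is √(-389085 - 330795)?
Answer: 2*I*√179970 ≈ 848.46*I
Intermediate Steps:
√(-389085 - 330795) = √(-719880) = 2*I*√179970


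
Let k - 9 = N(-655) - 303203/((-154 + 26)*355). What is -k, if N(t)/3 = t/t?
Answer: -848483/45440 ≈ -18.673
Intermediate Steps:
N(t) = 3 (N(t) = 3*(t/t) = 3*1 = 3)
k = 848483/45440 (k = 9 + (3 - 303203/((-154 + 26)*355)) = 9 + (3 - 303203/((-128*355))) = 9 + (3 - 303203/(-45440)) = 9 + (3 - 303203*(-1)/45440) = 9 + (3 - 1*(-303203/45440)) = 9 + (3 + 303203/45440) = 9 + 439523/45440 = 848483/45440 ≈ 18.673)
-k = -1*848483/45440 = -848483/45440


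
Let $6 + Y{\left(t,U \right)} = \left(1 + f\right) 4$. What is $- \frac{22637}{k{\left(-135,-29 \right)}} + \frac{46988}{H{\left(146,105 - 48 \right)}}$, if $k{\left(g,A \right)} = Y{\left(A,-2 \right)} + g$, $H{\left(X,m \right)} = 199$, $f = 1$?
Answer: $\frac{10754167}{26467} \approx 406.32$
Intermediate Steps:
$Y{\left(t,U \right)} = 2$ ($Y{\left(t,U \right)} = -6 + \left(1 + 1\right) 4 = -6 + 2 \cdot 4 = -6 + 8 = 2$)
$k{\left(g,A \right)} = 2 + g$
$- \frac{22637}{k{\left(-135,-29 \right)}} + \frac{46988}{H{\left(146,105 - 48 \right)}} = - \frac{22637}{2 - 135} + \frac{46988}{199} = - \frac{22637}{-133} + 46988 \cdot \frac{1}{199} = \left(-22637\right) \left(- \frac{1}{133}\right) + \frac{46988}{199} = \frac{22637}{133} + \frac{46988}{199} = \frac{10754167}{26467}$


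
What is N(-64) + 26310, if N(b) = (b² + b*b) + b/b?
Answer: 34503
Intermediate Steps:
N(b) = 1 + 2*b² (N(b) = (b² + b²) + 1 = 2*b² + 1 = 1 + 2*b²)
N(-64) + 26310 = (1 + 2*(-64)²) + 26310 = (1 + 2*4096) + 26310 = (1 + 8192) + 26310 = 8193 + 26310 = 34503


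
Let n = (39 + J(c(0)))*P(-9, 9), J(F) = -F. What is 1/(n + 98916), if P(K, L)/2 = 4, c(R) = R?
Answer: 1/99228 ≈ 1.0078e-5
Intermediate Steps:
P(K, L) = 8 (P(K, L) = 2*4 = 8)
n = 312 (n = (39 - 1*0)*8 = (39 + 0)*8 = 39*8 = 312)
1/(n + 98916) = 1/(312 + 98916) = 1/99228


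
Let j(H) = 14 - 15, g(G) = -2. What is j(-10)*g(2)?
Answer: 2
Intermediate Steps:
j(H) = -1
j(-10)*g(2) = -1*(-2) = 2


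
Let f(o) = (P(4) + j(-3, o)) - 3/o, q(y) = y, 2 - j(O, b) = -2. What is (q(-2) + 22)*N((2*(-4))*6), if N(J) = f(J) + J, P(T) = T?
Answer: -3195/4 ≈ -798.75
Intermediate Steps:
j(O, b) = 4 (j(O, b) = 2 - 1*(-2) = 2 + 2 = 4)
f(o) = 8 - 3/o (f(o) = (4 + 4) - 3/o = 8 - 3/o)
N(J) = 8 + J - 3/J (N(J) = (8 - 3/J) + J = 8 + J - 3/J)
(q(-2) + 22)*N((2*(-4))*6) = (-2 + 22)*(8 + (2*(-4))*6 - 3/((2*(-4))*6)) = 20*(8 - 8*6 - 3/((-8*6))) = 20*(8 - 48 - 3/(-48)) = 20*(8 - 48 - 3*(-1/48)) = 20*(8 - 48 + 1/16) = 20*(-639/16) = -3195/4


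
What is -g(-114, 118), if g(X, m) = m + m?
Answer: -236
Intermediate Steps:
g(X, m) = 2*m
-g(-114, 118) = -2*118 = -1*236 = -236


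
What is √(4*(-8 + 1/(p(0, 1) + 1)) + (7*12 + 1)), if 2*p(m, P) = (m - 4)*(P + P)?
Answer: √465/3 ≈ 7.1880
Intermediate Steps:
p(m, P) = P*(-4 + m) (p(m, P) = ((m - 4)*(P + P))/2 = ((-4 + m)*(2*P))/2 = (2*P*(-4 + m))/2 = P*(-4 + m))
√(4*(-8 + 1/(p(0, 1) + 1)) + (7*12 + 1)) = √(4*(-8 + 1/(1*(-4 + 0) + 1)) + (7*12 + 1)) = √(4*(-8 + 1/(1*(-4) + 1)) + (84 + 1)) = √(4*(-8 + 1/(-4 + 1)) + 85) = √(4*(-8 + 1/(-3)) + 85) = √(4*(-8 - ⅓) + 85) = √(4*(-25/3) + 85) = √(-100/3 + 85) = √(155/3) = √465/3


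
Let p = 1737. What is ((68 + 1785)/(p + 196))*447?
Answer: 828291/1933 ≈ 428.50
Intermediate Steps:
((68 + 1785)/(p + 196))*447 = ((68 + 1785)/(1737 + 196))*447 = (1853/1933)*447 = 828291/1933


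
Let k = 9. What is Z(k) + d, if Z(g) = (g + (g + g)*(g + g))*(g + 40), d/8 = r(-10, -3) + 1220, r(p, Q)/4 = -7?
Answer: 25853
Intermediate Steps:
r(p, Q) = -28 (r(p, Q) = 4*(-7) = -28)
d = 9536 (d = 8*(-28 + 1220) = 8*1192 = 9536)
Z(g) = (40 + g)*(g + 4*g**2) (Z(g) = (g + (2*g)*(2*g))*(40 + g) = (g + 4*g**2)*(40 + g) = (40 + g)*(g + 4*g**2))
Z(k) + d = 9*(40 + 4*9**2 + 161*9) + 9536 = 9*(40 + 4*81 + 1449) + 9536 = 9*(40 + 324 + 1449) + 9536 = 9*1813 + 9536 = 16317 + 9536 = 25853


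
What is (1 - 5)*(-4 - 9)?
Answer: 52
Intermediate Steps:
(1 - 5)*(-4 - 9) = -4*(-13) = 52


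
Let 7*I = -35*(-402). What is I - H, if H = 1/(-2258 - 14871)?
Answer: 34429291/17129 ≈ 2010.0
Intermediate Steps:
I = 2010 (I = (-35*(-402))/7 = (⅐)*14070 = 2010)
H = -1/17129 (H = 1/(-17129) = -1/17129 ≈ -5.8381e-5)
I - H = 2010 - 1*(-1/17129) = 2010 + 1/17129 = 34429291/17129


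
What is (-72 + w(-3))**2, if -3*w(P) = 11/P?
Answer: 405769/81 ≈ 5009.5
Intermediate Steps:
w(P) = -11/(3*P)
(-72 + w(-3))**2 = (-72 - 11/3/(-3))**2 = (-72 - 11/3*(-1/3))**2 = (-72 + 11/9)**2 = (-637/9)**2 = 405769/81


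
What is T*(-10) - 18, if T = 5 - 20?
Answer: 132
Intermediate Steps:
T = -15
T*(-10) - 18 = -15*(-10) - 18 = 150 - 18 = 132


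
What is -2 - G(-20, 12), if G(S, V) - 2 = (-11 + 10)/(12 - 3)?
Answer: -35/9 ≈ -3.8889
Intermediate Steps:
G(S, V) = 17/9 (G(S, V) = 2 + (-11 + 10)/(12 - 3) = 2 - 1/9 = 2 - 1*⅑ = 2 - ⅑ = 17/9)
-2 - G(-20, 12) = -2 - 1*17/9 = -2 - 17/9 = -35/9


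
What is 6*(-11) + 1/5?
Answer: -329/5 ≈ -65.800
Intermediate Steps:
6*(-11) + 1/5 = -66 + 1/5 = -329/5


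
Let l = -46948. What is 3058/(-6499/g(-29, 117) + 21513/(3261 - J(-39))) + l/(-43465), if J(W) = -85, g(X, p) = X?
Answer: 13947572974368/972291664915 ≈ 14.345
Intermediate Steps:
3058/(-6499/g(-29, 117) + 21513/(3261 - J(-39))) + l/(-43465) = 3058/(-6499/(-29) + 21513/(3261 - 1*(-85))) - 46948/(-43465) = 3058/(-6499*(-1/29) + 21513/(3261 + 85)) - 46948*(-1/43465) = 3058/(6499/29 + 21513/3346) + 46948/43465 = 3058/(22369531/97034) + 46948/43465 = 3058*(97034/22369531) + 46948/43465 = 296729972/22369531 + 46948/43465 = 13947572974368/972291664915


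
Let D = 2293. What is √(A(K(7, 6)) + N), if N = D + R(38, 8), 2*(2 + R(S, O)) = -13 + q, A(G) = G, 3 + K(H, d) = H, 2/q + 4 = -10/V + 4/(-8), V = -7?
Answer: √16923338/86 ≈ 47.835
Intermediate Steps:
q = -28/43 (q = 2/(-4 + (-10/(-7) + 4/(-8))) = 2/(-4 + (-10*(-⅐) + 4*(-⅛))) = 2/(-4 + (10/7 - ½)) = 2/(-4 + 13/14) = 2/(-43/14) = 2*(-14/43) = -28/43 ≈ -0.65116)
K(H, d) = -3 + H
R(S, O) = -759/86 (R(S, O) = -2 + (-13 - 28/43)/2 = -2 + (½)*(-587/43) = -2 - 587/86 = -759/86)
N = 196439/86 (N = 2293 - 759/86 = 196439/86 ≈ 2284.2)
√(A(K(7, 6)) + N) = √((-3 + 7) + 196439/86) = √(4 + 196439/86) = √(196783/86) = √16923338/86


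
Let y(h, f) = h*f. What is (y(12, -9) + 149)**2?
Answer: 1681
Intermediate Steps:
y(h, f) = f*h
(y(12, -9) + 149)**2 = (-9*12 + 149)**2 = (-108 + 149)**2 = 41**2 = 1681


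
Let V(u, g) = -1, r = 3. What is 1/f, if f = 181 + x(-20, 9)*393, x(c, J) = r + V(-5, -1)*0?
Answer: 1/1360 ≈ 0.00073529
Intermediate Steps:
x(c, J) = 3 (x(c, J) = 3 - 1*0 = 3 + 0 = 3)
f = 1360 (f = 181 + 3*393 = 181 + 1179 = 1360)
1/f = 1/1360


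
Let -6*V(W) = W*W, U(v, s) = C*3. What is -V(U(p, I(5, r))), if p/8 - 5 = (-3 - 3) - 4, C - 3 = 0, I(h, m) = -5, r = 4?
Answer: 27/2 ≈ 13.500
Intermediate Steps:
C = 3 (C = 3 + 0 = 3)
p = -40 (p = 40 + 8*((-3 - 3) - 4) = 40 + 8*(-6 - 4) = 40 + 8*(-10) = 40 - 80 = -40)
U(v, s) = 9 (U(v, s) = 3*3 = 9)
V(W) = -W²/6 (V(W) = -W*W/6 = -W²/6)
-V(U(p, I(5, r))) = -(-1)*9²/6 = -(-1)*81/6 = -1*(-27/2) = 27/2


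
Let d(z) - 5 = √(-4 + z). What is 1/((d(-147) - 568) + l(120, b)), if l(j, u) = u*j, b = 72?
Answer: 8077/65238080 - I*√151/65238080 ≈ 0.00012381 - 1.8836e-7*I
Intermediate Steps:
l(j, u) = j*u
d(z) = 5 + √(-4 + z)
1/((d(-147) - 568) + l(120, b)) = 1/(((5 + √(-4 - 147)) - 568) + 120*72) = 1/(((5 + √(-151)) - 568) + 8640) = 1/(((5 + I*√151) - 568) + 8640) = 1/((-563 + I*√151) + 8640) = 1/(8077 + I*√151)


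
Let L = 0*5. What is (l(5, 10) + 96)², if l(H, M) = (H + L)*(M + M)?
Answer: 38416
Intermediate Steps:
L = 0
l(H, M) = 2*H*M (l(H, M) = (H + 0)*(M + M) = H*(2*M) = 2*H*M)
(l(5, 10) + 96)² = (2*5*10 + 96)² = (100 + 96)² = 196² = 38416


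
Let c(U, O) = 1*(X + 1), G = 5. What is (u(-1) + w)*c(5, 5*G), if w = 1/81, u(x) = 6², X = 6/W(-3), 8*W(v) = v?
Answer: -14585/27 ≈ -540.19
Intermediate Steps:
W(v) = v/8
X = -16 (X = 6/(((⅛)*(-3))) = 6/(-3/8) = 6*(-8/3) = -16)
c(U, O) = -15 (c(U, O) = 1*(-16 + 1) = 1*(-15) = -15)
u(x) = 36
w = 1/81 ≈ 0.012346
(u(-1) + w)*c(5, 5*G) = (36 + 1/81)*(-15) = (2917/81)*(-15) = -14585/27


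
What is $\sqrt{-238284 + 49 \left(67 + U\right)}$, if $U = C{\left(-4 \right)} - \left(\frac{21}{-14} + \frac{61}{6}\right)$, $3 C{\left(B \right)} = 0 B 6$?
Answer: $\frac{11 i \sqrt{17511}}{3} \approx 485.21 i$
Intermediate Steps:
$C{\left(B \right)} = 0$ ($C{\left(B \right)} = \frac{0 B 6}{3} = \frac{0 \cdot 6}{3} = \frac{1}{3} \cdot 0 = 0$)
$U = - \frac{26}{3}$ ($U = 0 - \left(\frac{21}{-14} + \frac{61}{6}\right) = 0 - \left(21 \left(- \frac{1}{14}\right) + 61 \cdot \frac{1}{6}\right) = 0 - \left(- \frac{3}{2} + \frac{61}{6}\right) = 0 - \frac{26}{3} = - \frac{26}{3} \approx -8.6667$)
$\sqrt{-238284 + 49 \left(67 + U\right)} = \sqrt{-238284 + 49 \left(67 - \frac{26}{3}\right)} = \sqrt{-238284 + 49 \cdot \frac{175}{3}} = \sqrt{-238284 + \frac{8575}{3}} = \sqrt{- \frac{706277}{3}} = \frac{11 i \sqrt{17511}}{3}$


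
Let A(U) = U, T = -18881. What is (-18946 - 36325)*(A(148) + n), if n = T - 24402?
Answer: 2384114585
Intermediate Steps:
n = -43283 (n = -18881 - 24402 = -43283)
(-18946 - 36325)*(A(148) + n) = (-18946 - 36325)*(148 - 43283) = -55271*(-43135) = 2384114585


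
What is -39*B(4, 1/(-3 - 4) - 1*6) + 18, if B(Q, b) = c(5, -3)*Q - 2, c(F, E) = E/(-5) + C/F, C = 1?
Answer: -144/5 ≈ -28.800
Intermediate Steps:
c(F, E) = 1/F - E/5 (c(F, E) = E/(-5) + 1/F = E*(-⅕) + 1/F = -E/5 + 1/F = 1/F - E/5)
B(Q, b) = -2 + 4*Q/5 (B(Q, b) = (1/5 - ⅕*(-3))*Q - 2 = (⅕ + ⅗)*Q - 2 = 4*Q/5 - 2 = -2 + 4*Q/5)
-39*B(4, 1/(-3 - 4) - 1*6) + 18 = -39*(-2 + (⅘)*4) + 18 = -39*(-2 + 16/5) + 18 = -39*6/5 + 18 = -234/5 + 18 = -144/5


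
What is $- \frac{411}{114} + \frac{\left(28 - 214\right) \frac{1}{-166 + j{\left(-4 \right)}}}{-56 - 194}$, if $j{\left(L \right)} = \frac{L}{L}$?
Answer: $- \frac{943053}{261250} \approx -3.6098$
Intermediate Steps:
$j{\left(L \right)} = 1$
$- \frac{411}{114} + \frac{\left(28 - 214\right) \frac{1}{-166 + j{\left(-4 \right)}}}{-56 - 194} = - \frac{411}{114} + \frac{\left(28 - 214\right) \frac{1}{-166 + 1}}{-56 - 194} = \left(-411\right) \frac{1}{114} + \frac{\left(-186\right) \frac{1}{-165}}{-56 - 194} = - \frac{137}{38} + \frac{\left(-186\right) \left(- \frac{1}{165}\right)}{-250} = - \frac{137}{38} + \frac{62}{55} \left(- \frac{1}{250}\right) = - \frac{137}{38} - \frac{31}{6875} = - \frac{943053}{261250}$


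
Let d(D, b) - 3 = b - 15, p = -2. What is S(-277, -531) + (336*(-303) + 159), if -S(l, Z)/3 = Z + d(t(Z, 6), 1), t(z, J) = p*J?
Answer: -100023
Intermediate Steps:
t(z, J) = -2*J
d(D, b) = -12 + b (d(D, b) = 3 + (b - 15) = 3 + (-15 + b) = -12 + b)
S(l, Z) = 33 - 3*Z (S(l, Z) = -3*(Z + (-12 + 1)) = -3*(Z - 11) = -3*(-11 + Z) = 33 - 3*Z)
S(-277, -531) + (336*(-303) + 159) = (33 - 3*(-531)) + (336*(-303) + 159) = (33 + 1593) + (-101808 + 159) = 1626 - 101649 = -100023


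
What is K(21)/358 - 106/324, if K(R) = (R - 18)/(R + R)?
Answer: -132737/405972 ≈ -0.32696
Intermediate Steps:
K(R) = (-18 + R)/(2*R) (K(R) = (-18 + R)/((2*R)) = (-18 + R)*(1/(2*R)) = (-18 + R)/(2*R))
K(21)/358 - 106/324 = ((½)*(-18 + 21)/21)/358 - 106/324 = ((½)*(1/21)*3)*(1/358) - 106*1/324 = (1/14)*(1/358) - 53/162 = 1/5012 - 53/162 = -132737/405972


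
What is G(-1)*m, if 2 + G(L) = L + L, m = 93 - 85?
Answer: -32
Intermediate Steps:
m = 8
G(L) = -2 + 2*L (G(L) = -2 + (L + L) = -2 + 2*L)
G(-1)*m = (-2 + 2*(-1))*8 = (-2 - 2)*8 = -4*8 = -32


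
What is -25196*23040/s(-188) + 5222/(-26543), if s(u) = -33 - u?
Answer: -3081726550106/822833 ≈ -3.7453e+6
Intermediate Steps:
-25196*23040/s(-188) + 5222/(-26543) = -25196*23040/(-33 - 1*(-188)) + 5222/(-26543) = -25196*23040/(-33 + 188) + 5222*(-1/26543) = -25196/(155*(1/23040)) - 5222/26543 = -25196/31/4608 - 5222/26543 = -25196*4608/31 - 5222/26543 = -116103168/31 - 5222/26543 = -3081726550106/822833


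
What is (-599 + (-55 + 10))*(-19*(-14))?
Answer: -171304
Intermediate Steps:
(-599 + (-55 + 10))*(-19*(-14)) = (-599 - 45)*266 = -644*266 = -171304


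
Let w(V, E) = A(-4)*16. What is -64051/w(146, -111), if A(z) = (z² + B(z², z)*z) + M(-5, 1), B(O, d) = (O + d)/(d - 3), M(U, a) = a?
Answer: -448357/2672 ≈ -167.80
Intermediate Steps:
B(O, d) = (O + d)/(-3 + d)
A(z) = 1 + z² + z*(z + z²)/(-3 + z) (A(z) = (z² + ((z² + z)/(-3 + z))*z) + 1 = (z² + ((z + z²)/(-3 + z))*z) + 1 = (z² + z*(z + z²)/(-3 + z)) + 1 = 1 + z² + z*(z + z²)/(-3 + z))
w(V, E) = 2672/7 (w(V, E) = ((-3 - 4 - 2*(-4)² + 2*(-4)³)/(-3 - 4))*16 = ((-3 - 4 - 2*16 + 2*(-64))/(-7))*16 = -(-3 - 4 - 32 - 128)/7*16 = -⅐*(-167)*16 = (167/7)*16 = 2672/7)
-64051/w(146, -111) = -64051/2672/7 = -64051*7/2672 = -448357/2672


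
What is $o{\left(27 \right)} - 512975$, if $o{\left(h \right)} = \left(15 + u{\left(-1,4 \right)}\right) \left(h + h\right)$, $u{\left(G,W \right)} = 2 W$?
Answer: $-511733$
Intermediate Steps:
$o{\left(h \right)} = 46 h$ ($o{\left(h \right)} = \left(15 + 2 \cdot 4\right) \left(h + h\right) = \left(15 + 8\right) 2 h = 23 \cdot 2 h = 46 h$)
$o{\left(27 \right)} - 512975 = 46 \cdot 27 - 512975 = 1242 - 512975 = -511733$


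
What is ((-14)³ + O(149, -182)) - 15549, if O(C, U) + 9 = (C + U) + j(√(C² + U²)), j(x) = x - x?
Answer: -18335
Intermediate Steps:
j(x) = 0
O(C, U) = -9 + C + U (O(C, U) = -9 + ((C + U) + 0) = -9 + (C + U) = -9 + C + U)
((-14)³ + O(149, -182)) - 15549 = ((-14)³ + (-9 + 149 - 182)) - 15549 = (-2744 - 42) - 15549 = -2786 - 15549 = -18335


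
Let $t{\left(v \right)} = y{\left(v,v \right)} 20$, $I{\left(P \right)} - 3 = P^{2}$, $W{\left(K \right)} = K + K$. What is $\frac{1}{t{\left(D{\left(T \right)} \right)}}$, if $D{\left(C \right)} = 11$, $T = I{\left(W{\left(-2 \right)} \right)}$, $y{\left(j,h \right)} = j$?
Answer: $\frac{1}{220} \approx 0.0045455$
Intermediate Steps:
$W{\left(K \right)} = 2 K$
$I{\left(P \right)} = 3 + P^{2}$
$T = 19$ ($T = 3 + \left(2 \left(-2\right)\right)^{2} = 3 + \left(-4\right)^{2} = 3 + 16 = 19$)
$t{\left(v \right)} = 20 v$ ($t{\left(v \right)} = v 20 = 20 v$)
$\frac{1}{t{\left(D{\left(T \right)} \right)}} = \frac{1}{20 \cdot 11} = \frac{1}{220}$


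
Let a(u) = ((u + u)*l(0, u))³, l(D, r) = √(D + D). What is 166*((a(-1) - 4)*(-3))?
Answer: 1992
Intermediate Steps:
l(D, r) = √2*√D (l(D, r) = √(2*D) = √2*√D)
a(u) = 0 (a(u) = ((u + u)*(√2*√0))³ = ((2*u)*(√2*0))³ = ((2*u)*0)³ = 0³ = 0)
166*((a(-1) - 4)*(-3)) = 166*((0 - 4)*(-3)) = 166*(-4*(-3)) = 166*12 = 1992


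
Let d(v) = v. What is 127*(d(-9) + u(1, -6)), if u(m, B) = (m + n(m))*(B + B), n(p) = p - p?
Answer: -2667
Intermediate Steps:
n(p) = 0
u(m, B) = 2*B*m (u(m, B) = (m + 0)*(B + B) = m*(2*B) = 2*B*m)
127*(d(-9) + u(1, -6)) = 127*(-9 + 2*(-6)*1) = 127*(-9 - 12) = 127*(-21) = -2667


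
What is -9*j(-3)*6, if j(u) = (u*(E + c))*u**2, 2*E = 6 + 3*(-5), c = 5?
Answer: 729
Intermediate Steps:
E = -9/2 (E = (6 + 3*(-5))/2 = (6 - 15)/2 = (1/2)*(-9) = -9/2 ≈ -4.5000)
j(u) = u**3/2 (j(u) = (u*(-9/2 + 5))*u**2 = (u*(1/2))*u**2 = (u/2)*u**2 = u**3/2)
-9*j(-3)*6 = -9*(-3)**3/2*6 = -9*(-27)/2*6 = -9*(-27/2)*6 = (243/2)*6 = 729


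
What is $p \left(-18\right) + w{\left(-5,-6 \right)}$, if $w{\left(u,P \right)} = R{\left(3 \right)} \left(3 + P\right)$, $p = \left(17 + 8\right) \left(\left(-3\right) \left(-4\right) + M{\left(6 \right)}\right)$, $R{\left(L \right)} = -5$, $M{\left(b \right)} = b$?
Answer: $-8085$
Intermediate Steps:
$p = 450$ ($p = \left(17 + 8\right) \left(\left(-3\right) \left(-4\right) + 6\right) = 25 \left(12 + 6\right) = 25 \cdot 18 = 450$)
$w{\left(u,P \right)} = -15 - 5 P$ ($w{\left(u,P \right)} = - 5 \left(3 + P\right) = -15 - 5 P$)
$p \left(-18\right) + w{\left(-5,-6 \right)} = 450 \left(-18\right) - -15 = -8100 + \left(-15 + 30\right) = -8100 + 15 = -8085$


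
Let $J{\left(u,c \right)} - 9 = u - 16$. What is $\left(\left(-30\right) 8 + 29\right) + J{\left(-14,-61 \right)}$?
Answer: $-232$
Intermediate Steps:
$J{\left(u,c \right)} = -7 + u$ ($J{\left(u,c \right)} = 9 + \left(u - 16\right) = 9 + \left(-16 + u\right) = -7 + u$)
$\left(\left(-30\right) 8 + 29\right) + J{\left(-14,-61 \right)} = \left(\left(-30\right) 8 + 29\right) - 21 = \left(-240 + 29\right) - 21 = -211 - 21 = -232$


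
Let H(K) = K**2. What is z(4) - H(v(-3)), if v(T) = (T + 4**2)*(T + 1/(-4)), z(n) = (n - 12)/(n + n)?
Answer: -28577/16 ≈ -1786.1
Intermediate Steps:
z(n) = (-12 + n)/(2*n) (z(n) = (-12 + n)/((2*n)) = (-12 + n)*(1/(2*n)) = (-12 + n)/(2*n))
v(T) = (16 + T)*(-1/4 + T) (v(T) = (T + 16)*(T - 1/4) = (16 + T)*(-1/4 + T))
z(4) - H(v(-3)) = (1/2)*(-12 + 4)/4 - (-4 + (-3)**2 + (63/4)*(-3))**2 = (1/2)*(1/4)*(-8) - (-4 + 9 - 189/4)**2 = -1 - (-169/4)**2 = -1 - 1*28561/16 = -1 - 28561/16 = -28577/16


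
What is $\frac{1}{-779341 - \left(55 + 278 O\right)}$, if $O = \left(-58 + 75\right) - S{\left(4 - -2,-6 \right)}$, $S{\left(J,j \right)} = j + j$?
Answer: $- \frac{1}{787458} \approx -1.2699 \cdot 10^{-6}$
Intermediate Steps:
$S{\left(J,j \right)} = 2 j$
$O = 29$ ($O = \left(-58 + 75\right) - 2 \left(-6\right) = 17 - -12 = 17 + 12 = 29$)
$\frac{1}{-779341 - \left(55 + 278 O\right)} = \frac{1}{-779341 + \left(\left(-278\right) 29 + \left(\left(146 - 34\right) - 167\right)\right)} = \frac{1}{-779341 + \left(-8062 + \left(112 - 167\right)\right)} = \frac{1}{-779341 - 8117} = \frac{1}{-787458} = - \frac{1}{787458}$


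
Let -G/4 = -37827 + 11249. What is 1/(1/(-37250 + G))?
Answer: 69062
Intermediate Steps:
G = 106312 (G = -4*(-37827 + 11249) = -4*(-26578) = 106312)
1/(1/(-37250 + G)) = 1/(1/(-37250 + 106312)) = 1/(1/69062) = 69062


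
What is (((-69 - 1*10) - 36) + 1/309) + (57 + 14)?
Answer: -13595/309 ≈ -43.997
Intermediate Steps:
(((-69 - 1*10) - 36) + 1/309) + (57 + 14) = (((-69 - 10) - 36) + 1/309) + 71 = ((-79 - 36) + 1/309) + 71 = (-115 + 1/309) + 71 = -35534/309 + 71 = -13595/309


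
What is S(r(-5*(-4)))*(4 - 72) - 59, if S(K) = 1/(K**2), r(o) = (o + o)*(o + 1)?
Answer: -10407617/176400 ≈ -59.000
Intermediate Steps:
r(o) = 2*o*(1 + o) (r(o) = (2*o)*(1 + o) = 2*o*(1 + o))
S(K) = K**(-2)
S(r(-5*(-4)))*(4 - 72) - 59 = (4 - 72)/(2*(-5*(-4))*(1 - 5*(-4)))**2 - 59 = -68/(2*20*(1 + 20))**2 - 59 = -68/(2*20*21)**2 - 59 = -68/840**2 - 59 = (1/705600)*(-68) - 59 = -17/176400 - 59 = -10407617/176400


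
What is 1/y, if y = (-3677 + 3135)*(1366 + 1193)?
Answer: -1/1386978 ≈ -7.2099e-7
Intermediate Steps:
y = -1386978 (y = -542*2559 = -1386978)
1/y = 1/(-1386978) = -1/1386978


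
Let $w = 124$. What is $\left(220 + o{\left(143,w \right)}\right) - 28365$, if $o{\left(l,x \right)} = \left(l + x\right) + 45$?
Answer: $-27833$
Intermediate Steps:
$o{\left(l,x \right)} = 45 + l + x$
$\left(220 + o{\left(143,w \right)}\right) - 28365 = \left(220 + \left(45 + 143 + 124\right)\right) - 28365 = \left(220 + 312\right) - 28365 = 532 - 28365 = -27833$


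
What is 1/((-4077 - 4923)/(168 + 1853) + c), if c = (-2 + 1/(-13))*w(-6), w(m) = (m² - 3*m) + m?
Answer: -26273/2736216 ≈ -0.0096020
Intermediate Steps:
w(m) = m² - 2*m
c = -1296/13 (c = (-2 + 1/(-13))*(-6*(-2 - 6)) = (-2 - 1/13)*(-6*(-8)) = -27/13*48 = -1296/13 ≈ -99.692)
1/((-4077 - 4923)/(168 + 1853) + c) = 1/((-4077 - 4923)/(168 + 1853) - 1296/13) = 1/(-9000/2021 - 1296/13) = 1/(-2736216/26273) = -26273/2736216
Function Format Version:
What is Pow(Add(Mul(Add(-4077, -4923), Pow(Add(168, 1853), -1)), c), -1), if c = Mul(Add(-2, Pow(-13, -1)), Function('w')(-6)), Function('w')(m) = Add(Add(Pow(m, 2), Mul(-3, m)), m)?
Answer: Rational(-26273, 2736216) ≈ -0.0096020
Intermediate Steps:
Function('w')(m) = Add(Pow(m, 2), Mul(-2, m))
c = Rational(-1296, 13) (c = Mul(Add(-2, Pow(-13, -1)), Mul(-6, Add(-2, -6))) = Mul(Add(-2, Rational(-1, 13)), Mul(-6, -8)) = Mul(Rational(-27, 13), 48) = Rational(-1296, 13) ≈ -99.692)
Pow(Add(Mul(Add(-4077, -4923), Pow(Add(168, 1853), -1)), c), -1) = Pow(Add(Mul(Add(-4077, -4923), Pow(Add(168, 1853), -1)), Rational(-1296, 13)), -1) = Pow(Add(Mul(-9000, Pow(2021, -1)), Rational(-1296, 13)), -1) = Pow(Add(Mul(-9000, Rational(1, 2021)), Rational(-1296, 13)), -1) = Pow(Add(Rational(-9000, 2021), Rational(-1296, 13)), -1) = Pow(Rational(-2736216, 26273), -1) = Rational(-26273, 2736216)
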